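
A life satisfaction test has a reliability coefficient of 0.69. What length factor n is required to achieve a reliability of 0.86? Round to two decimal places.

Invert Spearman-Brown to solve for n:
n = r*(1 − r) / [ r (1 − r*) ]
n = 0.86(1 − 0.69) / [0.69(1 − 0.86)]
  = 0.2666 / 0.0966 = 2.7598

2.76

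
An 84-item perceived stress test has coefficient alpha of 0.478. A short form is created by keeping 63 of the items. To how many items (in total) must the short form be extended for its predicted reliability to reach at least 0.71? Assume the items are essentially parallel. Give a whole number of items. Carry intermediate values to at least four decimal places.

First, r for the 63-item form: n = 63/84 = 0.7500, so r_63 = 0.7500·0.478/(1 + (0.7500 − 1)·0.478) = 0.4072
Then solve for n' with r_old = 0.4072, r_target = 0.71: n' = 0.71(1 − 0.4072)/[0.4072(1 − 0.71)] = 3.5642
Items = 3.5642 × 63 ≈ 224.54 → 225

225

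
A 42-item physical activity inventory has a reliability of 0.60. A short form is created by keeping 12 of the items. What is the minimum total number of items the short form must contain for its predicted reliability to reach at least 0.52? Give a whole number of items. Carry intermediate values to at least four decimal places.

31

Short-form reliability: n = 12/42 = 0.2857; r_12 = n·r/(1+(n−1)r) ≈ 0.3000
Length factor from the short form to reach 0.52: n' = 0.52(1 − 0.3000) / [0.3000(1 − 0.52)] ≈ 2.5278
Total items = 2.5278 × 12 = 30.33, rounded up to 31.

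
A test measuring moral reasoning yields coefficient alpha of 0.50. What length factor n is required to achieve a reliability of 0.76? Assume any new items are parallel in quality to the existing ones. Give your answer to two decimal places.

3.17

Spearman-Brown solved for the length factor n:
n = r*(1 − r) / [ r (1 − r*) ]
n = 0.76(1 − 0.50) / [0.50(1 − 0.76)]
n = 0.3800 / 0.1200 ≈ 3.1667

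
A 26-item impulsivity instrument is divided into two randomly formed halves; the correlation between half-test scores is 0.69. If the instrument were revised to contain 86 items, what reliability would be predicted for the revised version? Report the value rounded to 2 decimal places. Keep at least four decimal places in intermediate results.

First correct the split-half correlation to full-test reliability: r_full = 2 × 0.69 / (1 + 0.69) ≈ 0.8166
Then adjust to 86 items: n = 86/26 = 3.3077
r_new = n·r_full / (1 + (n − 1)·r_full) = 2.7011 / 2.8845 ≈ 0.9364

0.94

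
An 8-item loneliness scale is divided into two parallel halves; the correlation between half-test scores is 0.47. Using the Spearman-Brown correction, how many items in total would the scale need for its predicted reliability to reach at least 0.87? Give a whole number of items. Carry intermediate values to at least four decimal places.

31

Corrected full-test reliability: r_full = 2 × 0.47 / (1 + 0.47) ≈ 0.6395
Solve Spearman-Brown for n: n = 0.87(1 − 0.6395) / [0.6395(1 − 0.87)] = 3.7726
Required items = 3.7726 × 8 = 30.18, so 31 items.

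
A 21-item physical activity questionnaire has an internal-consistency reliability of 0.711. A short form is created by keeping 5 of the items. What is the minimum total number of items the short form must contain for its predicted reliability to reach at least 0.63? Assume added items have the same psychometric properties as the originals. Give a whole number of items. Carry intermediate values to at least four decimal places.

First, r for the 5-item form: n = 5/21 = 0.2381, so r_5 = 0.2381·0.711/(1 + (0.2381 − 1)·0.711) = 0.3694
Length factor from the short form to reach 0.63: n' = 0.63(1 − 0.3694) / [0.3694(1 − 0.63)] ≈ 2.9067
Items = 2.9067 × 5 ≈ 14.53 → 15

15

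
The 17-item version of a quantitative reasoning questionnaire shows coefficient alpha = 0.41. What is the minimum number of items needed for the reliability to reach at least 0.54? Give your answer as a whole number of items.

n = 0.54 × (1 − 0.41) / [ 0.41 × (1 − 0.54) ]
n = 0.3186 / 0.1886 ≈ 1.6893
1.6893 × 17 = 28.72 → 29 items

29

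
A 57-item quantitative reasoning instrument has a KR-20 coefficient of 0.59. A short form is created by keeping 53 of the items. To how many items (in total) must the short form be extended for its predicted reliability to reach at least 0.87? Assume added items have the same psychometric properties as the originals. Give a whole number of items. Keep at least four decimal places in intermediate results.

266

Short-form reliability: n = 53/57 = 0.9298; r_53 = n·r/(1+(n−1)r) ≈ 0.5723
Then solve for n' with r_old = 0.5723, r_target = 0.87: n' = 0.87(1 − 0.5723)/[0.5723(1 − 0.87)] = 5.0014
Total items = 5.0014 × 53 = 265.07, rounded up to 266.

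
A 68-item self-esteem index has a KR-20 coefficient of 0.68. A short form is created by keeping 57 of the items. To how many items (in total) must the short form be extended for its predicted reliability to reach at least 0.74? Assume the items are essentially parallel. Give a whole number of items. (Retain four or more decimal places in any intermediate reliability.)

92

Short-form reliability: n = 57/68 = 0.8382; r_57 = n·r/(1+(n−1)r) ≈ 0.6404
Then solve for n' with r_old = 0.6404, r_target = 0.74: n' = 0.74(1 − 0.6404)/[0.6404(1 − 0.74)] = 1.5982
Items = 1.5982 × 57 ≈ 91.10 → 92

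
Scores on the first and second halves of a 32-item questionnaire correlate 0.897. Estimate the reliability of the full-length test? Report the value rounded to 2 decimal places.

0.95

The full test is twice the length of either half (n = 2).
r_full = 2(0.897) / (1 + 0.897)
       = 1.7940 / 1.8970 = 0.9457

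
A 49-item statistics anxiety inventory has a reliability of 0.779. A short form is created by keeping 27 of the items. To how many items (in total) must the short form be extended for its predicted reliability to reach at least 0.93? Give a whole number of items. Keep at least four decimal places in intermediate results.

First, r for the 27-item form: n = 27/49 = 0.5510, so r_27 = 0.5510·0.779/(1 + (0.5510 − 1)·0.779) = 0.6601
Length factor from the short form to reach 0.93: n' = 0.93(1 − 0.6601) / [0.6601(1 − 0.93)] ≈ 6.8411
Total items = 6.8411 × 27 = 184.71, rounded up to 185.

185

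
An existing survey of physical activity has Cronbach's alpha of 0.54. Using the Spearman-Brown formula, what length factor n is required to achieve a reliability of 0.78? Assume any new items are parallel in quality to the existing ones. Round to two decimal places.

Rearranging the Spearman-Brown formula for n,
n = r_target (1 − r_old) / [ r_old (1 − r_target) ]
n = 0.78 × (1 − 0.54) / [ 0.54 × (1 − 0.78) ]
  = 0.3588 / 0.1188 = 3.0202

3.02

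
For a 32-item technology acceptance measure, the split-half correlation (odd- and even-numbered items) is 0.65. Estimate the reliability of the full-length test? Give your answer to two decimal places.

Apply the Spearman-Brown correction with n = 2:
r_full = 2(0.65) / (1 + 0.65)
r_full = 1.3000 / 1.6500 ≈ 0.7879

0.79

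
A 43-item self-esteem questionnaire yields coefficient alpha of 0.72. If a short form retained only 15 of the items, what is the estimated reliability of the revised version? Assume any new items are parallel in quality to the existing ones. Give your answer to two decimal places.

n = 15/43 = 0.3488
By Spearman-Brown, r_new = n r / (1 + (n − 1) r).
r_new = (0.3488 × 0.72) / (1 + (0.3488 − 1) × 0.72)
r_new = 0.2511 / 0.5311 ≈ 0.4728

0.47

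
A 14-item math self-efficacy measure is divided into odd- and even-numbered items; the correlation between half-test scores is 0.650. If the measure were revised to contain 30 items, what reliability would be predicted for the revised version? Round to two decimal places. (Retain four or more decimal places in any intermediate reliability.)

First correct the split-half correlation to full-test reliability: r_full = 2 × 0.650 / (1 + 0.650) ≈ 0.7879
Then adjust to 30 items: n = 30/14 = 2.1429
r_new = n·r_full / (1 + (n − 1)·r_full) = 1.6884 / 1.9005 ≈ 0.8884

0.89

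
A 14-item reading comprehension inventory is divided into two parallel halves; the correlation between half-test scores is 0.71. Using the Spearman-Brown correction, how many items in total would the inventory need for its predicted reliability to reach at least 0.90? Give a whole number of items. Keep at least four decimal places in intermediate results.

26

r_full = 2(0.71)/(1 + 0.71) = 0.8304
n = r_tgt(1 − r_full) / [r_full(1 − r_tgt)] = 0.90 × 0.1696 / (0.8304 × 0.10) ≈ 1.8382
Required items = 1.8382 × 14 = 25.73, so 26 items.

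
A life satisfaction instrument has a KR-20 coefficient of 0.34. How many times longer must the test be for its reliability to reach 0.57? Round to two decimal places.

2.57

Spearman-Brown solved for the length factor n:
n = r_target (1 − r_old) / [ r_old (1 − r_target) ]
n = [0.57 × 0.66] / [0.34 × 0.43]
  = 0.3762 / 0.1462 = 2.5732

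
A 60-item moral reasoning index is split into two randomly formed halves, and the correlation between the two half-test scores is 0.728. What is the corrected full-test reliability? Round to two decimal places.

The full test is twice the length of either half (n = 2).
r_full = 2(0.728) / (1 + 0.728)
r_full = 1.4560 / 1.7280 ≈ 0.8426

0.84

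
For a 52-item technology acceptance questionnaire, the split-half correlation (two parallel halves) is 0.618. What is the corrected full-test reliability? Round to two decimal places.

0.76

Each half is half the length of the full test, so the full test is n = 2 times a half.
r_full = 2(0.618) / (1 + 0.618)
       = 1.2360 / 1.6180 = 0.7639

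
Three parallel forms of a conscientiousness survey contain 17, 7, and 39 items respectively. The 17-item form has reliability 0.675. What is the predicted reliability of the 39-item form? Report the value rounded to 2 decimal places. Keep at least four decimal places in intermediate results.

Only the ratio of lengths matters: n = 39/17 = 2.2941
r_{39} = n·r / (1 + (n − 1)·r) = 1.5485 / 1.8735 ≈ 0.8265

0.83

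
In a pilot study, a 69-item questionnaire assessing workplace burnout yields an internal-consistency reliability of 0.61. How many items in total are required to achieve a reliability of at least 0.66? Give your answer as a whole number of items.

n = 0.66 × (1 − 0.61) / [ 0.61 × (1 − 0.66) ]
n = 0.2574 / 0.2074 ≈ 1.2411
1.2411 × 69 = 85.64 → 86 items

86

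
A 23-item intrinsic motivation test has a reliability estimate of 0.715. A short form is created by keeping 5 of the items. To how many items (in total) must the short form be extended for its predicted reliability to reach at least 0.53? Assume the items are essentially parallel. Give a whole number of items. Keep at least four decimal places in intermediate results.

11

Short-form reliability: n = 5/23 = 0.2174; r_5 = n·r/(1+(n−1)r) ≈ 0.3529
Then solve for n' with r_old = 0.3529, r_target = 0.53: n' = 0.53(1 − 0.3529)/[0.3529(1 − 0.53)] = 2.0677
Total items = 2.0677 × 5 = 10.34, rounded up to 11.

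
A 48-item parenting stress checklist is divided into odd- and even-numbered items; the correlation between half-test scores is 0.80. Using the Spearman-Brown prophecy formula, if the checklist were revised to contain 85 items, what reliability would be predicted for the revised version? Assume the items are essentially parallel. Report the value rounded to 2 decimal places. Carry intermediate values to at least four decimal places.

Spearman-Brown correction (n = 2): r_full = 2·0.80/(1 + 0.80) = 0.8889
Then adjust to 85 items: n = 85/48 = 1.7708
r_new = n·r_full / (1 + (n − 1)·r_full) = 1.5741 / 1.6852 ≈ 0.9341

0.93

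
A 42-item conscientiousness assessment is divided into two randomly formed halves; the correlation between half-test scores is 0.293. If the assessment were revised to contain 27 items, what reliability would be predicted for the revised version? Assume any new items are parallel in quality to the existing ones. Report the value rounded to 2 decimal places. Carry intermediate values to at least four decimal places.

0.35

First correct the split-half correlation to full-test reliability: r_full = 2 × 0.293 / (1 + 0.293) ≈ 0.4532
Length factor from 42 to 27 items: n = 27/42 = 0.6429
r_new = n·r_full / (1 + (n − 1)·r_full) = 0.2914 / 0.8382 ≈ 0.3476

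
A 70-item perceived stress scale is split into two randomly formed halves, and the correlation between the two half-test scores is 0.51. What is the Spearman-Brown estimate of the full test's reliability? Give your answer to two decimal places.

0.68

Apply the Spearman-Brown correction with n = 2:
r_full = 2(0.51) / (1 + 0.51)
r_full = 1.0200 / 1.5100 ≈ 0.6755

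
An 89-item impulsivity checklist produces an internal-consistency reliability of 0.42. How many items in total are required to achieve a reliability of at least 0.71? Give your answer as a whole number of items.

301

Invert Spearman-Brown to solve for n:
n = r_target (1 − r_old) / [ r_old (1 − r_target) ]
n = 0.71(1 − 0.42) / [0.42(1 − 0.71)]
n = 0.4118 / 0.1218 ≈ 3.3810
3.3810 × 89 = 300.91 → 301 items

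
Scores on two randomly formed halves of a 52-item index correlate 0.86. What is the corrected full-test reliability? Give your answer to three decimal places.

0.925

Apply the Spearman-Brown correction with n = 2:
r_full = 2(0.86) / (1 + 0.86)
r_full = 1.7200 / 1.8600 ≈ 0.9247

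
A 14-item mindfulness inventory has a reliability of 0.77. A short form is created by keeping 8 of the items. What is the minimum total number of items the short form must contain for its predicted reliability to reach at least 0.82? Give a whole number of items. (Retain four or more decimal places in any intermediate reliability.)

20

First, r for the 8-item form: n = 8/14 = 0.5714, so r_8 = 0.5714·0.77/(1 + (0.5714 − 1)·0.77) = 0.6567
Then solve for n' with r_old = 0.6567, r_target = 0.82: n' = 0.82(1 − 0.6567)/[0.6567(1 − 0.82)] = 2.3815
Total items = 2.3815 × 8 = 19.05, rounded up to 20.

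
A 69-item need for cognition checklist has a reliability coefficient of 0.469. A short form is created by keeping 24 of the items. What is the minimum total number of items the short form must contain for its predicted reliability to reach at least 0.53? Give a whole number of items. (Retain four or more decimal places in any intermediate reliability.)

First, r for the 24-item form: n = 24/69 = 0.3478, so r_24 = 0.3478·0.469/(1 + (0.3478 − 1)·0.469) = 0.2350
Then solve for n' with r_old = 0.2350, r_target = 0.53: n' = 0.53(1 − 0.2350)/[0.2350(1 − 0.53)] = 3.6709
Items = 3.6709 × 24 ≈ 88.10 → 89

89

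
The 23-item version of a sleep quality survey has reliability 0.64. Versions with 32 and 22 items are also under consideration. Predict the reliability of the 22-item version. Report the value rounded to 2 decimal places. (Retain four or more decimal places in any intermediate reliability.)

Only the ratio of lengths matters: n = 22/23 = 0.9565
r_{22} = n·r / (1 + (n − 1)·r) = 0.6122 / 0.9722 ≈ 0.6297

0.63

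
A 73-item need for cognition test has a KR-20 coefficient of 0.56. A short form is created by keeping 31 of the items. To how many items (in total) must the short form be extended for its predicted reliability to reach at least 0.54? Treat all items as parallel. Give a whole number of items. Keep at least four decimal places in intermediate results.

68

Short-form reliability: n = 31/73 = 0.4247; r_31 = n·r/(1+(n−1)r) ≈ 0.3509
Then solve for n' with r_old = 0.3509, r_target = 0.54: n' = 0.54(1 − 0.3509)/[0.3509(1 − 0.54)] = 2.1715
Total items = 2.1715 × 31 = 67.32, rounded up to 68.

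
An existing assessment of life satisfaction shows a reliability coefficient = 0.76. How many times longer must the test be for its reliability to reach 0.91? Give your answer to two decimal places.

Spearman-Brown solved for the length factor n:
n = r*(1 − r) / [ r (1 − r*) ]
n = 0.91(1 − 0.76) / [0.76(1 − 0.91)]
  = 0.2184 / 0.0684 = 3.1930

3.19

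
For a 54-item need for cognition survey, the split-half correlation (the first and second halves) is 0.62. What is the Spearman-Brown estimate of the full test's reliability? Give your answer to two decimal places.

Apply the Spearman-Brown correction with n = 2:
r_full = 2(0.62) / (1 + 0.62)
r_full = 1.2400 / 1.6200 ≈ 0.7654

0.77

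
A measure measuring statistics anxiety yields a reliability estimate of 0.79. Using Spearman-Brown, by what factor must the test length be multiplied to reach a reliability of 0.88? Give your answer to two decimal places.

Invert Spearman-Brown to solve for n:
n = r*(1 − r) / [ r (1 − r*) ]
n = 0.88 × (1 − 0.79) / [ 0.79 × (1 − 0.88) ]
  = 0.1848 / 0.0948 = 1.9494

1.95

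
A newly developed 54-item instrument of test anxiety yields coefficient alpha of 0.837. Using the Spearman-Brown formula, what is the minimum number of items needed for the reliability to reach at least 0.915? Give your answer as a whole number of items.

n = [0.915 × 0.163] / [0.837 × 0.085]
n = 0.149145 / 0.071145 ≈ 2.0964
So the test needs 2.0964 × 54 ≈ 113.21 items; rounding up, 114.

114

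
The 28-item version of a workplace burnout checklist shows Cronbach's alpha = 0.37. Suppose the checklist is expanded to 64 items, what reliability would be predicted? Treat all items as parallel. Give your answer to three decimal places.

Length ratio n = 64/28 = 2.2857
r_new = 2.2857·0.37 / [1 + (2.2857 − 1)·0.37]
     = 0.8457 / 1.4757 = 0.5731

0.573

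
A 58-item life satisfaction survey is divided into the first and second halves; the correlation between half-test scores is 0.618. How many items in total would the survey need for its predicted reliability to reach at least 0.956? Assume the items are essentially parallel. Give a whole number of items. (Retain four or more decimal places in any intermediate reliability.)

r_full = 2(0.618)/(1 + 0.618) = 0.7639
Solve Spearman-Brown for n: n = 0.956(1 − 0.7639) / [0.7639(1 − 0.956)] = 6.7153
Required items = 6.7153 × 58 = 389.49, so 390 items.

390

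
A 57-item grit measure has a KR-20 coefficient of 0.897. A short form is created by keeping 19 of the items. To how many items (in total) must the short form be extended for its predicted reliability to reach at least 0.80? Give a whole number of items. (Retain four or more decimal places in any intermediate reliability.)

Short-form reliability: n = 19/57 = 0.3333; r_19 = n·r/(1+(n−1)r) ≈ 0.7438
Then solve for n' with r_old = 0.7438, r_target = 0.80: n' = 0.80(1 − 0.7438)/[0.7438(1 − 0.80)] = 1.3778
Total items = 1.3778 × 19 = 26.18, rounded up to 27.

27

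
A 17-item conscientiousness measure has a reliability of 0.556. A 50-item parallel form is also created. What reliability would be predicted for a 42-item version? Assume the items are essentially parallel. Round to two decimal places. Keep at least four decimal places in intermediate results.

Only the ratio of lengths matters: n = 42/17 = 2.4706
r_{42} = n·r / (1 + (n − 1)·r) = 1.3737 / 1.8177 ≈ 0.7557

0.76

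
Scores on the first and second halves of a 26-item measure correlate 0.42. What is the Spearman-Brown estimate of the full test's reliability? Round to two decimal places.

0.59

r_full = 2r_hh / (1 + r_hh) = 2 × 0.42 / (1 + 0.42)
r_full = 0.8400 / 1.4200 ≈ 0.5915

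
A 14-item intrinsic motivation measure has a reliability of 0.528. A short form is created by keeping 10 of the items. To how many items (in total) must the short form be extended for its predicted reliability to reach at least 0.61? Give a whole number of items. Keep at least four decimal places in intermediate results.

20

First, r for the 10-item form: n = 10/14 = 0.7143, so r_10 = 0.7143·0.528/(1 + (0.7143 − 1)·0.528) = 0.4442
Length factor from the short form to reach 0.61: n' = 0.61(1 − 0.4442) / [0.4442(1 − 0.61)] ≈ 1.9571
Total items = 1.9571 × 10 = 19.57, rounded up to 20.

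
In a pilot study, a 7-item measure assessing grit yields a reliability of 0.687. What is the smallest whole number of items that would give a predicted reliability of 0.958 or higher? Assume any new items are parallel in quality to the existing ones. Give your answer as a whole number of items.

73

n = 0.958(1 − 0.687) / [0.687(1 − 0.958)]
  = 0.299854 / 0.028854 = 10.3921
Items needed = n × 7 = 10.3921 × 7 ≈ 72.74 → round up to 73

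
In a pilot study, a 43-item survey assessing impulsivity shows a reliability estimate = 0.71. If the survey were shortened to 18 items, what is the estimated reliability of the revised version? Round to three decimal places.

0.506

The new length is 18/43 = 0.4186 times the old.
Apply the Spearman-Brown prophecy formula, r' = nr / [1 + (n − 1)r]:
r_new = 0.4186·0.71 / [1 + (0.4186 − 1)·0.71]
r_new = 0.2972 / 0.5872 ≈ 0.5061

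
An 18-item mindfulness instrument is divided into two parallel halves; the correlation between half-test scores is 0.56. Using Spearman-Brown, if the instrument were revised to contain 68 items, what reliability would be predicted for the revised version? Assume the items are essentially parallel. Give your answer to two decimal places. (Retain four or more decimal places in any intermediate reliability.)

Full-test reliability from the split-half r: r_full = 2(0.56)/(1 + 0.56) = 0.7179
Then adjust to 68 items: n = 68/18 = 3.7778
r_new = n·r_full / (1 + (n − 1)·r_full) = 2.7121 / 2.9942 ≈ 0.9058

0.91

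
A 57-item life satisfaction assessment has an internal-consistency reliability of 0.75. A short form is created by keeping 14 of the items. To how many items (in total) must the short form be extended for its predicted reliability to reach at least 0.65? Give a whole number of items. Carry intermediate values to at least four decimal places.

Short-form reliability: n = 14/57 = 0.2456; r_14 = n·r/(1+(n−1)r) ≈ 0.4242
Length factor from the short form to reach 0.65: n' = 0.65(1 − 0.4242) / [0.4242(1 − 0.65)] ≈ 2.5208
Total items = 2.5208 × 14 = 35.29, rounded up to 36.

36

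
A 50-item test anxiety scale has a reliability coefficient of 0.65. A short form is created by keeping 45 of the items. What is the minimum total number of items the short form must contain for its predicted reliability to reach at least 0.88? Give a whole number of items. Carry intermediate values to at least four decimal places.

198

Short-form reliability: n = 45/50 = 0.9000; r_45 = n·r/(1+(n−1)r) ≈ 0.6257
Length factor from the short form to reach 0.88: n' = 0.88(1 − 0.6257) / [0.6257(1 − 0.88)] ≈ 4.3869
Items = 4.3869 × 45 ≈ 197.41 → 198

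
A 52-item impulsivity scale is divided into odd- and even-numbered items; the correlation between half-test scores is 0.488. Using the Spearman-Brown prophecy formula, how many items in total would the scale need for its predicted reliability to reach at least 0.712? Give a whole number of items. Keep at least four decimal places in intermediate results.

68

r_full = 2(0.488)/(1 + 0.488) = 0.6559
Solve Spearman-Brown for n: n = 0.712(1 − 0.6559) / [0.6559(1 − 0.712)] = 1.2970
Items = 1.2970 × 52 ≈ 67.44 → 68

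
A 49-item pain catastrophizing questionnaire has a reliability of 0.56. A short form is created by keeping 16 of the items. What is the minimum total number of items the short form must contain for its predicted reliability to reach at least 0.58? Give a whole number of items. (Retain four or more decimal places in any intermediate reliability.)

First, r for the 16-item form: n = 16/49 = 0.3265, so r_16 = 0.3265·0.56/(1 + (0.3265 − 1)·0.56) = 0.2936
Length factor from the short form to reach 0.58: n' = 0.58(1 − 0.2936) / [0.2936(1 − 0.58)] ≈ 3.3226
Items = 3.3226 × 16 ≈ 53.16 → 54

54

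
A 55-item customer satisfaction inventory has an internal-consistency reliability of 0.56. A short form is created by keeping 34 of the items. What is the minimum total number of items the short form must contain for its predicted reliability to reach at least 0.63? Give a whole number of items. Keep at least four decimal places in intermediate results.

74

First, r for the 34-item form: n = 34/55 = 0.6182, so r_34 = 0.6182·0.56/(1 + (0.6182 − 1)·0.56) = 0.4403
Length factor from the short form to reach 0.63: n' = 0.63(1 − 0.4403) / [0.4403(1 − 0.63)] ≈ 2.1644
Items = 2.1644 × 34 ≈ 73.59 → 74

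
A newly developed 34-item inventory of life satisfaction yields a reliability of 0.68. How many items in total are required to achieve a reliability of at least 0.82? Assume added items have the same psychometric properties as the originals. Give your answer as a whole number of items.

73

Invert Spearman-Brown to solve for n:
n = r_target (1 − r_old) / [ r_old (1 − r_target) ]
n = [0.82 × 0.32] / [0.68 × 0.18]
  = 0.2624 / 0.1224 = 2.1438
Items needed = n × 34 = 2.1438 × 34 ≈ 72.89 → round up to 73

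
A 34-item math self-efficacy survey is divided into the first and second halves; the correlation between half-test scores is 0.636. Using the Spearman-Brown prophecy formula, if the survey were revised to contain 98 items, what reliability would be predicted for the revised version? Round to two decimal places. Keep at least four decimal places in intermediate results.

First correct the split-half correlation to full-test reliability: r_full = 2 × 0.636 / (1 + 0.636) ≈ 0.7775
Length factor from 34 to 98 items: n = 98/34 = 2.8824
r_new = n·r_full / (1 + (n − 1)·r_full) = 2.2411 / 2.4636 ≈ 0.9097

0.91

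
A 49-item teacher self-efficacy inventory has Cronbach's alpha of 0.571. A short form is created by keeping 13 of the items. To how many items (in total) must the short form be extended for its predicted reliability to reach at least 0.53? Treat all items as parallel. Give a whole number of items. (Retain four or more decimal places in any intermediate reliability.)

Short-form reliability: n = 13/49 = 0.2653; r_13 = n·r/(1+(n−1)r) ≈ 0.2610
Length factor from the short form to reach 0.53: n' = 0.53(1 − 0.2610) / [0.2610(1 − 0.53)] ≈ 3.1929
Total items = 3.1929 × 13 = 41.51, rounded up to 42.

42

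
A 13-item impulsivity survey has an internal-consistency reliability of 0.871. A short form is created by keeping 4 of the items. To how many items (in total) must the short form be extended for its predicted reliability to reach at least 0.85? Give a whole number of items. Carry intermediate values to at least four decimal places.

11

First, r for the 4-item form: n = 4/13 = 0.3077, so r_4 = 0.3077·0.871/(1 + (0.3077 − 1)·0.871) = 0.6751
Then solve for n' with r_old = 0.6751, r_target = 0.85: n' = 0.85(1 − 0.6751)/[0.6751(1 − 0.85)] = 2.7272
Items = 2.7272 × 4 ≈ 10.91 → 11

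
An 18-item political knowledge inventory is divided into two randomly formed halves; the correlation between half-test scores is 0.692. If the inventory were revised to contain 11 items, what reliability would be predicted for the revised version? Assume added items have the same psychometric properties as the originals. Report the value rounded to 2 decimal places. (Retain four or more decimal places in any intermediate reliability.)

0.73

Full-test reliability from the split-half r: r_full = 2(0.692)/(1 + 0.692) = 0.8180
Then adjust to 11 items: n = 11/18 = 0.6111
r_new = n·r_full / (1 + (n − 1)·r_full) = 0.4999 / 0.6819 ≈ 0.7331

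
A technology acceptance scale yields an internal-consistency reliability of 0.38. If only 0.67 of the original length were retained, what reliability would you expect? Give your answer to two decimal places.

r_new = (0.67 × 0.38) / (1 + (0.67 − 1) × 0.38)
     = 0.2546 / 0.8746 = 0.2911

0.29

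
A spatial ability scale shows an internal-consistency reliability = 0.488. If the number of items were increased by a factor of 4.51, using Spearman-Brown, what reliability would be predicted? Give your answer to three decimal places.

0.811

r_new = 4.51·0.488 / [1 + (4.51 − 1)·0.488]
     = 2.2009 / 2.7129 = 0.8113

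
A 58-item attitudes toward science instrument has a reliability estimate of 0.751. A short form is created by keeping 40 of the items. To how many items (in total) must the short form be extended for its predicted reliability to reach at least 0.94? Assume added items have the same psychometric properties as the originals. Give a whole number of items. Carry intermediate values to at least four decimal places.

302

Short-form reliability: n = 40/58 = 0.6897; r_40 = n·r/(1+(n−1)r) ≈ 0.6753
Length factor from the short form to reach 0.94: n' = 0.94(1 − 0.6753) / [0.6753(1 − 0.94)] ≈ 7.5329
Items = 7.5329 × 40 ≈ 301.32 → 302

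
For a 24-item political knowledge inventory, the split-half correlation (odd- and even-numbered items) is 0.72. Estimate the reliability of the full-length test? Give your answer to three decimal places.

r_full = 2(0.72) / (1 + 0.72)
r_full = 1.4400 / 1.7200 ≈ 0.8372

0.837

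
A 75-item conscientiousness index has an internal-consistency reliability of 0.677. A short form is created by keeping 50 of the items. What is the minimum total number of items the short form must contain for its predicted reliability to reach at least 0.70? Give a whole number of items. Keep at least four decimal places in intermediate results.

84

First, r for the 50-item form: n = 50/75 = 0.6667, so r_50 = 0.6667·0.677/(1 + (0.6667 − 1)·0.677) = 0.5829
Then solve for n' with r_old = 0.5829, r_target = 0.70: n' = 0.70(1 − 0.5829)/[0.5829(1 − 0.70)] = 1.6696
Total items = 1.6696 × 50 = 83.48, rounded up to 84.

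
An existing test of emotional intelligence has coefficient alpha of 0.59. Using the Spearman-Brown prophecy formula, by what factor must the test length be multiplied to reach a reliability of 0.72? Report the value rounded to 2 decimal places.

1.79

n = 0.72(1 − 0.59) / [0.59(1 − 0.72)]
n = 0.2952 / 0.1652 ≈ 1.7869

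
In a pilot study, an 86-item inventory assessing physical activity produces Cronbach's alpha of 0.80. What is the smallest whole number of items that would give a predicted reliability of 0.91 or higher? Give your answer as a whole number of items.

218

Rearranging the Spearman-Brown formula for n,
n = r*(1 − r) / [ r (1 − r*) ]
n = [0.91 × 0.20] / [0.80 × 0.09]
n = 0.1820 / 0.0720 ≈ 2.5278
Items needed = n × 86 = 2.5278 × 86 ≈ 217.39 → round up to 218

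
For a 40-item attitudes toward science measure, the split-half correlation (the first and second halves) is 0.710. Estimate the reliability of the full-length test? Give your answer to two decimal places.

Apply the Spearman-Brown correction with n = 2:
r_full = 2(0.710) / (1 + 0.710)
r_full = 1.4200 / 1.7100 ≈ 0.8304

0.83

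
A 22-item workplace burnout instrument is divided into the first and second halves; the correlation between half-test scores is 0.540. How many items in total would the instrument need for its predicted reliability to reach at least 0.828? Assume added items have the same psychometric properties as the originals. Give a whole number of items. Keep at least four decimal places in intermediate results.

46

r_full = 2(0.540)/(1 + 0.540) = 0.7013
Solve Spearman-Brown for n: n = 0.828(1 − 0.7013) / [0.7013(1 − 0.828)] = 2.0504
Items = 2.0504 × 22 ≈ 45.11 → 46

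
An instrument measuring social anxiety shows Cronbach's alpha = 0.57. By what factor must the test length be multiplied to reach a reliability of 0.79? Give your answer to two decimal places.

n = [0.79 × 0.43] / [0.57 × 0.21]
n = 0.3397 / 0.1197 ≈ 2.8379

2.84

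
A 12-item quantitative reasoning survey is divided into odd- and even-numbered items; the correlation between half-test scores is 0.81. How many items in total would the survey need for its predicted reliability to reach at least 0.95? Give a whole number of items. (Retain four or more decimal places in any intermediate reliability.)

27

r_full = 2(0.81)/(1 + 0.81) = 0.8950
n = r_tgt(1 − r_full) / [r_full(1 − r_tgt)] = 0.95 × 0.1050 / (0.8950 × 0.05) ≈ 2.2291
Items = 2.2291 × 12 ≈ 26.75 → 27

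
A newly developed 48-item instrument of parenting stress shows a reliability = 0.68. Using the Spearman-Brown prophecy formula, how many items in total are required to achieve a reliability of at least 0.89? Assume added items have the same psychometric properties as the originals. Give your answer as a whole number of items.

n = 0.89(1 − 0.68) / [0.68(1 − 0.89)]
  = 0.2848 / 0.0748 = 3.8075
Items needed = n × 48 = 3.8075 × 48 ≈ 182.76 → round up to 183

183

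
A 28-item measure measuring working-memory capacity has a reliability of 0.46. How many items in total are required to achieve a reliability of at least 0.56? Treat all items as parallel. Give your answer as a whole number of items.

42

Spearman-Brown solved for the length factor n:
n = r_target (1 − r_old) / [ r_old (1 − r_target) ]
n = [0.56 × 0.54] / [0.46 × 0.44]
n = 0.3024 / 0.2024 ≈ 1.4941
So the test needs 1.4941 × 28 ≈ 41.83 items; rounding up, 42.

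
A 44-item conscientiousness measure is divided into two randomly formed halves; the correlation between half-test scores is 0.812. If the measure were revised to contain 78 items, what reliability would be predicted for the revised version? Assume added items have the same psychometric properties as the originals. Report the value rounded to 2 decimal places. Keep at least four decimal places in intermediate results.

Spearman-Brown correction (n = 2): r_full = 2·0.812/(1 + 0.812) = 0.8962
Then adjust to 78 items: n = 78/44 = 1.7727
r_new = n·r_full / (1 + (n − 1)·r_full) = 1.5887 / 1.6925 ≈ 0.9387

0.94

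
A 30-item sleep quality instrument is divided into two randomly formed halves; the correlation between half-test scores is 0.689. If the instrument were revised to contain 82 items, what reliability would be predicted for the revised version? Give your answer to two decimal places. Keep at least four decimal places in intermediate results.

Full-test reliability from the split-half r: r_full = 2(0.689)/(1 + 0.689) = 0.8159
Length factor from 30 to 82 items: n = 82/30 = 2.7333
r_new = n·r_full / (1 + (n − 1)·r_full) = 2.2301 / 2.4142 ≈ 0.9237

0.92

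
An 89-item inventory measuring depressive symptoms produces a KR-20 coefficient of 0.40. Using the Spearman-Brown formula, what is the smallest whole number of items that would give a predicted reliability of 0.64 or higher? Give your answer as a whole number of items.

238

Spearman-Brown solved for the length factor n:
n = r_target (1 − r_old) / [ r_old (1 − r_target) ]
n = 0.64(1 − 0.40) / [0.40(1 − 0.64)]
  = 0.3840 / 0.1440 = 2.6667
So the test needs 2.6667 × 89 ≈ 237.34 items; rounding up, 238.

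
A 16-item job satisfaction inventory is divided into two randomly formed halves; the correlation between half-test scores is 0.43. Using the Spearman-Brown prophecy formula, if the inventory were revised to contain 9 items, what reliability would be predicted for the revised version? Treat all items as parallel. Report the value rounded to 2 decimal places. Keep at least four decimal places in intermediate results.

0.46

Full-test reliability from the split-half r: r_full = 2(0.43)/(1 + 0.43) = 0.6014
Then adjust to 9 items: n = 9/16 = 0.5625
r_new = n·r_full / (1 + (n − 1)·r_full) = 0.3383 / 0.7369 ≈ 0.4591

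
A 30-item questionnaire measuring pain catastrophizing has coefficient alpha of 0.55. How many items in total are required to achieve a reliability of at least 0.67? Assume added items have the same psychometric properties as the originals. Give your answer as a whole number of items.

50

n = 0.67(1 − 0.55) / [0.55(1 − 0.67)]
n = 0.3015 / 0.1815 ≈ 1.6612
Items needed = n × 30 = 1.6612 × 30 ≈ 49.84 → round up to 50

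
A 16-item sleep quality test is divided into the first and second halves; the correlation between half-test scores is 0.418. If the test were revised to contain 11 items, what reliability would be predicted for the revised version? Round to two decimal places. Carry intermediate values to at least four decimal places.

Spearman-Brown correction (n = 2): r_full = 2·0.418/(1 + 0.418) = 0.5896
Then adjust to 11 items: n = 11/16 = 0.6875
r_new = n·r_full / (1 + (n − 1)·r_full) = 0.4053 / 0.8157 ≈ 0.4969

0.50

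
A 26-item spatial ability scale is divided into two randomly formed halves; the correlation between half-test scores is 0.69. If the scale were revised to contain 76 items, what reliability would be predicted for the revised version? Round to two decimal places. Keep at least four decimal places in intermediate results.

0.93

First correct the split-half correlation to full-test reliability: r_full = 2 × 0.69 / (1 + 0.69) ≈ 0.8166
Then adjust to 76 items: n = 76/26 = 2.9231
r_new = n·r_full / (1 + (n − 1)·r_full) = 2.3870 / 2.5704 ≈ 0.9286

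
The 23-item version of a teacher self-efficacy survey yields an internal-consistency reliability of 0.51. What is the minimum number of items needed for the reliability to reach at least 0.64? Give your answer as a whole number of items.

Invert Spearman-Brown to solve for n:
n = r*(1 − r) / [ r (1 − r*) ]
n = 0.64(1 − 0.51) / [0.51(1 − 0.64)]
  = 0.3136 / 0.1836 = 1.7081
So the test needs 1.7081 × 23 ≈ 39.29 items; rounding up, 40.

40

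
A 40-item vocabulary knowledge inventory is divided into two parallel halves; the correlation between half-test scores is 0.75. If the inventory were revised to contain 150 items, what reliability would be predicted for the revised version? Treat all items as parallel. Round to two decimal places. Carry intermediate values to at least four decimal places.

Spearman-Brown correction (n = 2): r_full = 2·0.75/(1 + 0.75) = 0.8571
Length factor from 40 to 150 items: n = 150/40 = 3.7500
r_new = n·r_full / (1 + (n − 1)·r_full) = 3.2141 / 3.3570 ≈ 0.9574

0.96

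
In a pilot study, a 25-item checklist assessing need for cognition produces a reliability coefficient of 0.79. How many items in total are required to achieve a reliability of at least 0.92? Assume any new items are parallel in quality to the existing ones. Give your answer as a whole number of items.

Invert Spearman-Brown to solve for n:
n = r_target (1 − r_old) / [ r_old (1 − r_target) ]
n = 0.92 × (1 − 0.79) / [ 0.79 × (1 − 0.92) ]
  = 0.1932 / 0.0632 = 3.0570
Items needed = n × 25 = 3.0570 × 25 ≈ 76.42 → round up to 77

77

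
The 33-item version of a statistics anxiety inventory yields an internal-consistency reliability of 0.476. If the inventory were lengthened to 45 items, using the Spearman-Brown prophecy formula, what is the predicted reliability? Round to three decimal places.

n = 45/33 = 1.3636
r_new = 1.3636·0.476 / [1 + (1.3636 − 1)·0.476]
     = 0.6491 / 1.1731 = 0.5533

0.553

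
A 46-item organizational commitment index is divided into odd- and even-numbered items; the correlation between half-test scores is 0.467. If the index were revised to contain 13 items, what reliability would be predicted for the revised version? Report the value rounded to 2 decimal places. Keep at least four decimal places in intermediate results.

0.33

Full-test reliability from the split-half r: r_full = 2(0.467)/(1 + 0.467) = 0.6367
Then adjust to 13 items: n = 13/46 = 0.2826
r_new = n·r_full / (1 + (n − 1)·r_full) = 0.1799 / 0.5432 ≈ 0.3312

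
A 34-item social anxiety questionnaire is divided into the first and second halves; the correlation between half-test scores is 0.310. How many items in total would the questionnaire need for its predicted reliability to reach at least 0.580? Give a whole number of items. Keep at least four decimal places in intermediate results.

Corrected full-test reliability: r_full = 2 × 0.310 / (1 + 0.310) ≈ 0.4733
n = r_tgt(1 − r_full) / [r_full(1 − r_tgt)] = 0.580 × 0.5267 / (0.4733 × 0.420) ≈ 1.5368
Required items = 1.5368 × 34 = 52.25, so 53 items.

53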